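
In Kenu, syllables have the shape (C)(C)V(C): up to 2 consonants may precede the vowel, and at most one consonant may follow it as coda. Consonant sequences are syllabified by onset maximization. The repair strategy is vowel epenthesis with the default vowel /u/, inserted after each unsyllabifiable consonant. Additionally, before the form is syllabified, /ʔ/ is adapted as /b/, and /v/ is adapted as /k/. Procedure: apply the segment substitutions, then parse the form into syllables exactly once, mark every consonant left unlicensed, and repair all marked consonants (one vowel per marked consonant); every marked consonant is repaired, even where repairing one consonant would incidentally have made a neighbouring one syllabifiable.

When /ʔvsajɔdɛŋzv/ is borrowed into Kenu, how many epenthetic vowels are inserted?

3

After substitution the input is /bksajɔdɛŋzk/.
The unsyllabifiable consonants are /b/, /z/, /k/; each receives one epenthetic vowel.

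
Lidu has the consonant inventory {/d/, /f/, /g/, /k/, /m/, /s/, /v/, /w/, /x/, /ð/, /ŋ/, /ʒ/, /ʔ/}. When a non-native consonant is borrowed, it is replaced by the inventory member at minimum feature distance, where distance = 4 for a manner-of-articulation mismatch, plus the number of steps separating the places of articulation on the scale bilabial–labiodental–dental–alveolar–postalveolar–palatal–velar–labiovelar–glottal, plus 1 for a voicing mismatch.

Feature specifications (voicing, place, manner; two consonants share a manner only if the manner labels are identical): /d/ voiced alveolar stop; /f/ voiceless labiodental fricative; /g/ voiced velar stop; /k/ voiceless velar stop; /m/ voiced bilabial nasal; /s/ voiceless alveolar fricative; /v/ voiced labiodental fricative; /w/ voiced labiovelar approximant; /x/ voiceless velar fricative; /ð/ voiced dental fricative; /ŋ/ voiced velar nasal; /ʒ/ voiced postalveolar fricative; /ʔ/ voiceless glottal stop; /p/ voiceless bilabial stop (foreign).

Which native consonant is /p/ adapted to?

/d/ is closest: same manner (stop), place distance 3 (bilabial→alveolar), voicing differs (+1); total 4. Next closest is /f/ at distance 5.

d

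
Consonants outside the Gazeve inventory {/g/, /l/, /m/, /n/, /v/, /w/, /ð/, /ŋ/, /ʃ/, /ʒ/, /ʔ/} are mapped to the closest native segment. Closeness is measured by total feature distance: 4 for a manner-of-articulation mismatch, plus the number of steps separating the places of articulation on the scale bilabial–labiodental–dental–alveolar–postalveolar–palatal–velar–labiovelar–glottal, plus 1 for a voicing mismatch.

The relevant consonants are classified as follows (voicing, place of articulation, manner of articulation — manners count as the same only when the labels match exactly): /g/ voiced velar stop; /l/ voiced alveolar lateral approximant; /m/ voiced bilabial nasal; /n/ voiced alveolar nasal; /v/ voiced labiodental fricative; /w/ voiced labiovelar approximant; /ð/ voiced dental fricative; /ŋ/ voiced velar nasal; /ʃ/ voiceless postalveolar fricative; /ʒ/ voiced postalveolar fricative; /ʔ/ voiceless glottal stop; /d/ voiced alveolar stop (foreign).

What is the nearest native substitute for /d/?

g

/g/ is closest: same manner (stop), place distance 3 (alveolar→velar), same voicing; total 3. Next closest is /l/ at distance 4.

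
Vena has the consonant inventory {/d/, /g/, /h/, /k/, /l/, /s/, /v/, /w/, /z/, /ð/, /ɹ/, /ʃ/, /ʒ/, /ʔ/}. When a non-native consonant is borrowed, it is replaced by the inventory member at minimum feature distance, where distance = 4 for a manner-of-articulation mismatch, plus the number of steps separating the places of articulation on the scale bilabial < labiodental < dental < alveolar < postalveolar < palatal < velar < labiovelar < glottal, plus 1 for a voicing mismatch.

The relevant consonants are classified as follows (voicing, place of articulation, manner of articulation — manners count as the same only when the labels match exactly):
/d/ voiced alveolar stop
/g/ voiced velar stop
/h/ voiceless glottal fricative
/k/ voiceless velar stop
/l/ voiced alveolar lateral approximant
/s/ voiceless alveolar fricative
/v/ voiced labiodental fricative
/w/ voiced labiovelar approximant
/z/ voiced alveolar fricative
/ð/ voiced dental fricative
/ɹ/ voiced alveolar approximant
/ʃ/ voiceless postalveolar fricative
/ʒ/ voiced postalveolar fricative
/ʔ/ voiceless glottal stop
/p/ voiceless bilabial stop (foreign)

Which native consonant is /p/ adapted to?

/d/ is closest: same manner (stop), place distance 3 (bilabial→alveolar), voicing differs (+1); total 4. Next closest is /k/ at distance 6.

d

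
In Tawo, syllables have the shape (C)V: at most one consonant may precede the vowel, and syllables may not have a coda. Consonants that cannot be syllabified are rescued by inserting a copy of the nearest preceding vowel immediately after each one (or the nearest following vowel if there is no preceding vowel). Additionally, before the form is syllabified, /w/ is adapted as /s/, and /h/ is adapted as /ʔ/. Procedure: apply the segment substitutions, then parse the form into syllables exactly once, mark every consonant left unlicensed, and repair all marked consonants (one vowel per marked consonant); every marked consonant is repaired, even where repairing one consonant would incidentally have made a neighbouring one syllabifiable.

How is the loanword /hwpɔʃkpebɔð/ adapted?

Substitution: /h/ → /ʔ/, /w/ → /s/, giving /ʔspɔʃkpebɔð/.
The consonants /ʔ/, /s/, /ʃ/, /k/, /ð/ cannot be parsed into a legal (C)V syllable (no codas are permitted; onsets are limited to one consonant).
Inserting the epenthetic vowel yields /ʔ/ → /ʔɔ/, /s/ → /sɔ/, /ʃ/ → /ʃɔ/, /k/ → /kɔ/, /ð/ → /ðɔ/.

ʔɔsɔpɔʃɔkɔpebɔðɔ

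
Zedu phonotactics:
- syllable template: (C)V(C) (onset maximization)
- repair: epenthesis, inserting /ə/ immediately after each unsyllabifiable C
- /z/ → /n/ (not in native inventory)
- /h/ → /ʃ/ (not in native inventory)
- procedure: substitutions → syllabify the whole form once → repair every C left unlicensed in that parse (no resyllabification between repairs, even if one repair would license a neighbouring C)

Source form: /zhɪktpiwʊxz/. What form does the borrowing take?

nəʃɪktəpiwʊxnə

Substitution: /z/ → /n/, /h/ → /ʃ/, giving /nʃɪktpiwʊxn/.
Under (C)V(C), the unsyllabifiable consonants are /n/, /t/, /n/ (at most one coda consonant is licensed; onsets are limited to one consonant).
Inserting the epenthetic vowel yields /n/ → /nə/, /t/ → /tə/, /n/ → /nə/.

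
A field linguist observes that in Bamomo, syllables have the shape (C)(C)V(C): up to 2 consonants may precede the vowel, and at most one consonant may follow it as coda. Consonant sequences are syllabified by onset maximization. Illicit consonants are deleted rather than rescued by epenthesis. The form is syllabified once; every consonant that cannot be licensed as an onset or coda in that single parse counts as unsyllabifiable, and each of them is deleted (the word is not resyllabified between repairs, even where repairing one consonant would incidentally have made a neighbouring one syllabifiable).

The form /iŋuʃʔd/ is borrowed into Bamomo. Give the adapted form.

iŋuʃ

Syllabifying with onset maximization leaves /ʔ/, /d/ stranded (at most one coda consonant is licensed; onsets may contain at most 2 consonants).
Deleting the stranded consonants removes /ʔ/, /d/.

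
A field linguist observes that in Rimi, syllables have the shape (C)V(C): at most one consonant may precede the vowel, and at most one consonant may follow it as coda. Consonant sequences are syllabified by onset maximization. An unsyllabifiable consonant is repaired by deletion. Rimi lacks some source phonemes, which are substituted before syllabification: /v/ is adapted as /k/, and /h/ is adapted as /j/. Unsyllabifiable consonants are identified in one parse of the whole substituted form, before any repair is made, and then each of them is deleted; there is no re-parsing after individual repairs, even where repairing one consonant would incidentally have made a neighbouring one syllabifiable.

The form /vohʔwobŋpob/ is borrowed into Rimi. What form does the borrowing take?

kojwobpob

Substitution: /v/ → /k/, /h/ → /j/, giving /kojʔwobŋpob/.
Under (C)V(C), the unsyllabifiable consonants are /ʔ/, /ŋ/ (at most one coda consonant is licensed; onsets are limited to one consonant).
Each unlicensed consonant is deleted: /ʔ/, /ŋ/.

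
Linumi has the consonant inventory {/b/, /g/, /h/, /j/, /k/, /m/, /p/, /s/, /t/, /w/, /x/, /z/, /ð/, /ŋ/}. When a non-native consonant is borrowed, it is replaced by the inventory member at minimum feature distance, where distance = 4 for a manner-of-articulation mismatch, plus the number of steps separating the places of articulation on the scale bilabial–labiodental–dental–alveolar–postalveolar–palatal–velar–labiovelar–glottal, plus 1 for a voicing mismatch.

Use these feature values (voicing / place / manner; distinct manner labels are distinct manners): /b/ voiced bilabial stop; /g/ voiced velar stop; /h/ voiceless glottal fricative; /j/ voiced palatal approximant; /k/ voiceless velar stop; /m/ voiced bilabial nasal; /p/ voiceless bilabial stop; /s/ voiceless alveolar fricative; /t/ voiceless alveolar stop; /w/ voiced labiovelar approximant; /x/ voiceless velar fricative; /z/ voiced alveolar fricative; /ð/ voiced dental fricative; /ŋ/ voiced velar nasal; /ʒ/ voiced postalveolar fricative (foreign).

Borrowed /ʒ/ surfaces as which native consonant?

/z/ is closest: same manner (fricative), place distance 1 (postalveolar→alveolar), same voicing; total 1. Next closest is /s/ at distance 2.

z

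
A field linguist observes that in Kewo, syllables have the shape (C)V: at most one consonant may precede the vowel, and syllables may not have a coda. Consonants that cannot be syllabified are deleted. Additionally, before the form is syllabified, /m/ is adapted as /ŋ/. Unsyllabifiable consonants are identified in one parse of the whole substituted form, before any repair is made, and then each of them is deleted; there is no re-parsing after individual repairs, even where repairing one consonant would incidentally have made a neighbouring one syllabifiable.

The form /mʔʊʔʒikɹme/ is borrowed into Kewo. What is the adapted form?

Substitution: /m/ → /ŋ/, giving /ŋʔʊʔʒikɹŋe/.
Syllabifying with onset maximization leaves /ŋ/, /ʔ/, /k/, /ɹ/ stranded (no codas are permitted; onsets are limited to one consonant).
Deleting the stranded consonants removes /ŋ/, /ʔ/, /k/, /ɹ/.

ʔʊʒiŋe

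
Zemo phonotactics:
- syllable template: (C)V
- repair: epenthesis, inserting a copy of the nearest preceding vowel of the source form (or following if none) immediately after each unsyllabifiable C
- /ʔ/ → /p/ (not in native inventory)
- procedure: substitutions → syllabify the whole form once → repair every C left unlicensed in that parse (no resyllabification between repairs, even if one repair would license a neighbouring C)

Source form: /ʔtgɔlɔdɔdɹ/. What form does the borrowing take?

Substitution: /ʔ/ → /p/, giving /ptgɔlɔdɔdɹ/.
Syllabifying with onset maximization leaves /p/, /t/, /d/, /ɹ/ stranded (no codas are permitted; onsets are limited to one consonant).
Inserting the epenthetic vowel yields /p/ → /pɔ/, /t/ → /tɔ/, /d/ → /dɔ/, /ɹ/ → /ɹɔ/.

pɔtɔgɔlɔdɔdɔɹɔ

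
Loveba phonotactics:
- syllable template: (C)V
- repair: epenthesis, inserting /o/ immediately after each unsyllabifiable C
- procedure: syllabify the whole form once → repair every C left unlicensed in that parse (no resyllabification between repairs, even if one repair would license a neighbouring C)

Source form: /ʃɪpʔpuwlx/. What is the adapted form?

Under (C)V, the unsyllabifiable consonants are /p/, /ʔ/, /w/, /l/, /x/ (no codas are permitted; onsets are limited to one consonant).
Inserting the epenthetic vowel yields /p/ → /po/, /ʔ/ → /ʔo/, /w/ → /wo/, /l/ → /lo/, /x/ → /xo/.

ʃɪpoʔopuwoloxo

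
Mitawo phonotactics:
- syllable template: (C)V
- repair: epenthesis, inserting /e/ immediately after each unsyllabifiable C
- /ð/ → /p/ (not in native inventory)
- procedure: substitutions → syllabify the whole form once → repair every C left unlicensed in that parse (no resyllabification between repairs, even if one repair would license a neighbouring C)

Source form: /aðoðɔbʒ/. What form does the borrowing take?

Substitution: /ð/ → /p/, giving /apopɔbʒ/.
Syllabifying with onset maximization leaves /b/, /ʒ/ stranded (no codas are permitted; onsets are limited to one consonant).
Inserting the epenthetic vowel yields /b/ → /be/, /ʒ/ → /ʒe/.

apopɔbeʒe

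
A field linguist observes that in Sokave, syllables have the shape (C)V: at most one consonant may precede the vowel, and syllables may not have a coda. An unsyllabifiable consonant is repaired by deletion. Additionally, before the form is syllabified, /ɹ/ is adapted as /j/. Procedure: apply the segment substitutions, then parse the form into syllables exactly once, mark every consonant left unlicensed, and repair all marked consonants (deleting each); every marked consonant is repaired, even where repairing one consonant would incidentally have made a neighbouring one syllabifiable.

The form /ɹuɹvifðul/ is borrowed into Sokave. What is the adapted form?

juviðu

Substitution: /ɹ/ → /j/, giving /jujvifðul/.
The consonants /j/, /f/, /l/ cannot be parsed into a legal (C)V syllable (no codas are permitted; onsets are limited to one consonant).
Deletion applies to /j/, /f/, /l/.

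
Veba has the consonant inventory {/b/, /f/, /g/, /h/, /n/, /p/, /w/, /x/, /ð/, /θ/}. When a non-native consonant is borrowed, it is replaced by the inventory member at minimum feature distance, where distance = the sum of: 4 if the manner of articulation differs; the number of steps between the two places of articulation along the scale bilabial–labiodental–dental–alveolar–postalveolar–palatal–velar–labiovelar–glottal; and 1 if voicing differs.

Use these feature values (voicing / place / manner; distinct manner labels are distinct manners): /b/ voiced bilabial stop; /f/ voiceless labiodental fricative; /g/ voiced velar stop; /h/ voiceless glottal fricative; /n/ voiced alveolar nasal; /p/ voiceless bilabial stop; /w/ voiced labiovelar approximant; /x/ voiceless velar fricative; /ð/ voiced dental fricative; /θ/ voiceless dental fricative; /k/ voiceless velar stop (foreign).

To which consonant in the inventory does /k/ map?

g

/g/ is closest: same manner (stop), place distance 0 (velar→velar), voicing differs (+1); total 1. Next closest is /x/ at distance 4.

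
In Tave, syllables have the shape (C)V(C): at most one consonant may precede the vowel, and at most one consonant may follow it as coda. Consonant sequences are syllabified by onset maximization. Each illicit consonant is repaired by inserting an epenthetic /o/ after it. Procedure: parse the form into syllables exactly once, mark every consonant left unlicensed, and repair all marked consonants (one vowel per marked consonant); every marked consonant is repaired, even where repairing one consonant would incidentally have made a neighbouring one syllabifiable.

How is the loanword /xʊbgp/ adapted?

xʊbgopo

Syllabifying with onset maximization leaves /g/, /p/ stranded (at most one coda consonant is licensed; onsets are limited to one consonant).
Inserting the epenthetic vowel yields /g/ → /go/, /p/ → /po/.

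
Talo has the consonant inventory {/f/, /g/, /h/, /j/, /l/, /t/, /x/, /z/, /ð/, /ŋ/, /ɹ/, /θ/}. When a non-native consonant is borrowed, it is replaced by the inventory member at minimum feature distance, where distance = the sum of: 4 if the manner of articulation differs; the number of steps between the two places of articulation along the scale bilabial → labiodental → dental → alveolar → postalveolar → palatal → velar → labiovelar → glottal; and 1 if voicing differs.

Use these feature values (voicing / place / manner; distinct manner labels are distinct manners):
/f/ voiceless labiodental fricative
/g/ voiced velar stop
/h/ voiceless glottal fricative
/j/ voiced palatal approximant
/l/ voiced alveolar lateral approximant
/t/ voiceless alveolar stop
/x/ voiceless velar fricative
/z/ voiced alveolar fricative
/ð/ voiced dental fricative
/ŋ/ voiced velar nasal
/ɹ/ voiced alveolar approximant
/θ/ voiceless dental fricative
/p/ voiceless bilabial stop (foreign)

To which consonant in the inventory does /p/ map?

t

/t/ is closest: same manner (stop), place distance 3 (bilabial→alveolar), same voicing; total 3. Next closest is /f/ at distance 5.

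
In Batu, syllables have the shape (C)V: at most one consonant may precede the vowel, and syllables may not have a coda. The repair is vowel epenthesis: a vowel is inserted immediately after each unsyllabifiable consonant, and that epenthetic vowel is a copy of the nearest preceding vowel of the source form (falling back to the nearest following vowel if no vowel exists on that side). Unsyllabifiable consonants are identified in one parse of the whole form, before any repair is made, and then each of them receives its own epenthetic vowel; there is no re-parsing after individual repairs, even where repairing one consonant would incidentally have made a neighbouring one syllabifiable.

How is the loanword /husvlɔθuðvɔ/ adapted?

Under (C)V, the unsyllabifiable consonants are /s/, /v/, /ð/ (no codas are permitted; onsets are limited to one consonant).
Each unlicensed consonant becomes the onset of a new syllable: /s/ → /su/, /v/ → /vu/, /ð/ → /ðu/.

husuvulɔθuðuvɔ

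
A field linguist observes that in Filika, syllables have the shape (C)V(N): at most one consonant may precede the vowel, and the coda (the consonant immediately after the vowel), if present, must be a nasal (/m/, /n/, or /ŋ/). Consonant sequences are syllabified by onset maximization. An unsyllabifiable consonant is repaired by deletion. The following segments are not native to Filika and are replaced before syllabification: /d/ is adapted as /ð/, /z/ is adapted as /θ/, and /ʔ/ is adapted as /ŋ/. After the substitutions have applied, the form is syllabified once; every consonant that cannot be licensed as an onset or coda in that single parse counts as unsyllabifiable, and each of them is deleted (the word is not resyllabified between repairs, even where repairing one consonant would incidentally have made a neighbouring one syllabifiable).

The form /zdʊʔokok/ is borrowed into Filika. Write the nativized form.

Substitution: /z/ → /θ/, /d/ → /ð/, /ʔ/ → /ŋ/, giving /θðʊŋokok/.
Syllabifying with onset maximization leaves /θ/, /k/ stranded (only a nasal (/m/, /n/, or /ŋ/) is licensed in coda position; onsets are limited to one consonant).
Deletion applies to /θ/, /k/.

ðʊŋoko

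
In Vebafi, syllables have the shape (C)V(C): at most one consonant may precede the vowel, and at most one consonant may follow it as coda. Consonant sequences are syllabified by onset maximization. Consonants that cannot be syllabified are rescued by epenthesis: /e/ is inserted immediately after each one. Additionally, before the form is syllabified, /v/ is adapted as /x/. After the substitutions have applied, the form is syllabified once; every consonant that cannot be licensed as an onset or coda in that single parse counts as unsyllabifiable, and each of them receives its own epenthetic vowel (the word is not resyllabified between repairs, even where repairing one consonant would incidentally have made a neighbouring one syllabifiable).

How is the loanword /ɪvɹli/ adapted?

Substitution: /v/ → /x/, giving /ɪxɹli/.
Syllabifying with onset maximization leaves /ɹ/ stranded (at most one coda consonant is licensed; onsets are limited to one consonant).
Inserting the epenthetic vowel yields /ɹ/ → /ɹe/.

ɪxɹeli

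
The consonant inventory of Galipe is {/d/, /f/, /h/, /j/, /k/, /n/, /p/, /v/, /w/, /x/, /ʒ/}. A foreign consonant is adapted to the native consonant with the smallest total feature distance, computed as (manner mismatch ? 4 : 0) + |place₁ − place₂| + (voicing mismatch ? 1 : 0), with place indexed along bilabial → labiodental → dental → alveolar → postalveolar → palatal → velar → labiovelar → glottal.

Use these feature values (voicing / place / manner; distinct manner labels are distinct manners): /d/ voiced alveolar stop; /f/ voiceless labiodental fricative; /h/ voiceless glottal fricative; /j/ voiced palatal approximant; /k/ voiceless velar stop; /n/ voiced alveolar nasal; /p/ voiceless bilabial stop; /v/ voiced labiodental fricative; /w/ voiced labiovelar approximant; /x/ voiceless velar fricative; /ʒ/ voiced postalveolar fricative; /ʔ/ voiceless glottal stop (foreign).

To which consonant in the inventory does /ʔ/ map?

/k/ is closest: same manner (stop), place distance 2 (glottal→velar), same voicing; total 2. Next closest is /h/ at distance 4.

k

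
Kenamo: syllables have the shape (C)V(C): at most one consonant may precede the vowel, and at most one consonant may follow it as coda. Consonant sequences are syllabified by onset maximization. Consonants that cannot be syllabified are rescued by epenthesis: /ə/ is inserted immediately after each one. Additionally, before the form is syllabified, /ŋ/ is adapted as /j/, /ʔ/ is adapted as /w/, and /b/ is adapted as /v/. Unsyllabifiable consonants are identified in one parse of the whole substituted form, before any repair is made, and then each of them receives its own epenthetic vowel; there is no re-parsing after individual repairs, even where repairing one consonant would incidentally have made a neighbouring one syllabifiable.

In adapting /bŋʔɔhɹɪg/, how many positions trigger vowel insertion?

2

After substitution the input is /vjwɔhɹɪg/.
The unsyllabifiable consonants are /v/, /j/; each receives one epenthetic vowel.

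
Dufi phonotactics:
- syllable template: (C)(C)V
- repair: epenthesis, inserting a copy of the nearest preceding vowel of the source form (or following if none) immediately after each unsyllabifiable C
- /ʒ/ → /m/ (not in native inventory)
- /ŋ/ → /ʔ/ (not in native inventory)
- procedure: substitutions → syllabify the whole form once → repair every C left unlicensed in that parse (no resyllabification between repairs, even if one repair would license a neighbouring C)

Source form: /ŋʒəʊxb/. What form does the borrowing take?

ʔməʊxʊbʊ

Substitution: /ŋ/ → /ʔ/, /ʒ/ → /m/, giving /ʔməʊxb/.
Under (C)(C)V, the unsyllabifiable consonants are /x/, /b/ (no codas are permitted; onsets may contain at most 2 consonants).
Inserting the epenthetic vowel yields /x/ → /xʊ/, /b/ → /bʊ/.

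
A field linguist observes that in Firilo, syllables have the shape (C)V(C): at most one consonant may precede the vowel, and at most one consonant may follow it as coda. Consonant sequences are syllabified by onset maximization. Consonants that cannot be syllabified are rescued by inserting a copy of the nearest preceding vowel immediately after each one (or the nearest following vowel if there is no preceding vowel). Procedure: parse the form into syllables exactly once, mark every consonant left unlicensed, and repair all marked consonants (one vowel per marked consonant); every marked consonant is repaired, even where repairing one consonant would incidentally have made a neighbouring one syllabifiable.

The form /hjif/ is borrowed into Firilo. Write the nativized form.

The consonants /h/ cannot be parsed into a legal (C)V(C) syllable (at most one coda consonant is licensed; onsets are limited to one consonant).
Inserting the epenthetic vowel yields /h/ → /hi/.

hijif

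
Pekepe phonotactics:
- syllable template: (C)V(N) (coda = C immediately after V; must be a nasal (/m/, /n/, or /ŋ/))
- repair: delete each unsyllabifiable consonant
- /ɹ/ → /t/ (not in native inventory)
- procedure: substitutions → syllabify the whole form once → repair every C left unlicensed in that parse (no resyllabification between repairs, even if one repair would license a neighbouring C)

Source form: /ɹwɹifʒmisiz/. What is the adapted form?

Substitution: /ɹ/ → /t/, giving /twtifʒmisiz/.
Under (C)V(N), the unsyllabifiable consonants are /t/, /w/, /f/, /ʒ/, /z/ (only a nasal (/m/, /n/, or /ŋ/) is licensed in coda position; onsets are limited to one consonant).
Each unlicensed consonant is deleted: /t/, /w/, /f/, /ʒ/, /z/.

timisi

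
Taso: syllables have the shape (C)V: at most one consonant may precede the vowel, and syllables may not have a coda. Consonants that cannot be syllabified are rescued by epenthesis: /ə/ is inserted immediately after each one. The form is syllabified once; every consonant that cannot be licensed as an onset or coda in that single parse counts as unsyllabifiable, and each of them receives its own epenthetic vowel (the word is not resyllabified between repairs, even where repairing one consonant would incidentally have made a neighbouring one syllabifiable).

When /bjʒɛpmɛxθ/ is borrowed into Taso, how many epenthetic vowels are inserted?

5

The unsyllabifiable consonants are /b/, /j/, /p/, /x/, /θ/; each receives one epenthetic vowel.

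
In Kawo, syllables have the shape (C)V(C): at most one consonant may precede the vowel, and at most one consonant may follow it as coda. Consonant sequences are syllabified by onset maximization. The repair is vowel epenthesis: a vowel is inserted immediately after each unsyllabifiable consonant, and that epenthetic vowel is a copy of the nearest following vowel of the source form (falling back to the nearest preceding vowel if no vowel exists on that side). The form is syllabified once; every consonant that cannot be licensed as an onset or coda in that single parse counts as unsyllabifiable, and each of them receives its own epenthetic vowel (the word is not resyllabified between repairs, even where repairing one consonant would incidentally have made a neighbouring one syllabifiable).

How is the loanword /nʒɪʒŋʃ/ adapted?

Syllabifying with onset maximization leaves /n/, /ŋ/, /ʃ/ stranded (at most one coda consonant is licensed; onsets are limited to one consonant).
Inserting the epenthetic vowel yields /n/ → /nɪ/, /ŋ/ → /ŋɪ/, /ʃ/ → /ʃɪ/.

nɪʒɪʒŋɪʃɪ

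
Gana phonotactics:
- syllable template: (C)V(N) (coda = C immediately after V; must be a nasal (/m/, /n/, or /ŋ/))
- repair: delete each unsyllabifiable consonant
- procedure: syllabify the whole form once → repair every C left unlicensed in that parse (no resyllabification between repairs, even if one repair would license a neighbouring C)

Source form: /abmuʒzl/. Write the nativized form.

The consonants /b/, /ʒ/, /z/, /l/ cannot be parsed into a legal (C)V(N) syllable (only a nasal (/m/, /n/, or /ŋ/) is licensed in coda position; onsets are limited to one consonant).
Deletion applies to /b/, /ʒ/, /z/, /l/.

amu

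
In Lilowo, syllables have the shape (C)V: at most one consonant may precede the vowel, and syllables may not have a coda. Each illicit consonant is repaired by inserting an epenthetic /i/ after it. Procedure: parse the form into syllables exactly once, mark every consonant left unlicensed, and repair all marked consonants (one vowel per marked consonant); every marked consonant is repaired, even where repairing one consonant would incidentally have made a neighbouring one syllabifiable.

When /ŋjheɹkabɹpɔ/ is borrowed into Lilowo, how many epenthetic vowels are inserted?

The unsyllabifiable consonants are /ŋ/, /j/, /ɹ/, /b/, /ɹ/; each receives one epenthetic vowel.

5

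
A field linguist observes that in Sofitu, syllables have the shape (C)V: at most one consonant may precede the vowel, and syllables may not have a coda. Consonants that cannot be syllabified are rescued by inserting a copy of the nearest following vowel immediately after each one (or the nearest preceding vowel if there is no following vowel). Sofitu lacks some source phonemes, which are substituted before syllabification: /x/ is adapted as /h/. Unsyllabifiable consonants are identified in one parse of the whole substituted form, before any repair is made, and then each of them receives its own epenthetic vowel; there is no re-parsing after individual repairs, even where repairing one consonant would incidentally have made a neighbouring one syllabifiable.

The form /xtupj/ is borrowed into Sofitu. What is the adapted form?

Substitution: /x/ → /h/, giving /htupj/.
The consonants /h/, /p/, /j/ cannot be parsed into a legal (C)V syllable (no codas are permitted; onsets are limited to one consonant).
Epenthesis after each stranded consonant: /h/ → /hu/, /p/ → /pu/, /j/ → /ju/.

hutupuju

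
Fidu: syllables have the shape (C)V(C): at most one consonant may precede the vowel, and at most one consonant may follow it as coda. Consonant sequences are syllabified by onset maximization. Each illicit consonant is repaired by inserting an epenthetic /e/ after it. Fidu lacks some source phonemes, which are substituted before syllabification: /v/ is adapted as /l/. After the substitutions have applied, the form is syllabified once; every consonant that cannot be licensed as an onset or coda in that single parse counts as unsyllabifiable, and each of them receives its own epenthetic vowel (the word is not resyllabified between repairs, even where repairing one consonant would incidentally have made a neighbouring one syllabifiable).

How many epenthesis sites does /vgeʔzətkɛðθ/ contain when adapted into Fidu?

After substitution the input is /lgeʔzətkɛðθ/.
The unsyllabifiable consonants are /l/, /θ/; each receives one epenthetic vowel.

2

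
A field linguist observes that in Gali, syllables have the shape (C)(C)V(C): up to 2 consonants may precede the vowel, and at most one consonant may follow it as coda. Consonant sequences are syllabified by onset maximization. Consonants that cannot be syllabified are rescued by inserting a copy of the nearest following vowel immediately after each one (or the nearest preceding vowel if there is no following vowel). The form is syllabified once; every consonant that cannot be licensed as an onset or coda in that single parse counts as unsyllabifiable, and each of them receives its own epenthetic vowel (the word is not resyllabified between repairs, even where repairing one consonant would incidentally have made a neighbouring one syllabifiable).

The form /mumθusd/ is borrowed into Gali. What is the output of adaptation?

mumθusdu

Syllabifying with onset maximization leaves /d/ stranded (at most one coda consonant is licensed; onsets may contain at most 2 consonants).
Epenthesis after each stranded consonant: /d/ → /du/.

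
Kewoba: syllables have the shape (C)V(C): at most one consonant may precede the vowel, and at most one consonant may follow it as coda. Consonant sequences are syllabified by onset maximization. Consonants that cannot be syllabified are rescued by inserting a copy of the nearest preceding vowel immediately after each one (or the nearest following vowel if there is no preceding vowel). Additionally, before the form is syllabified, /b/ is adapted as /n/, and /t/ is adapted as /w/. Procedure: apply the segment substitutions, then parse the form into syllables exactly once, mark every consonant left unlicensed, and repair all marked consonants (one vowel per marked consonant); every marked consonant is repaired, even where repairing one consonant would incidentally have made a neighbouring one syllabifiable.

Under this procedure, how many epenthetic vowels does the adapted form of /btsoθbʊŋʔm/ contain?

4

After substitution the input is /nwsoθnʊŋʔm/.
The unsyllabifiable consonants are /n/, /w/, /ʔ/, /m/; each receives one epenthetic vowel.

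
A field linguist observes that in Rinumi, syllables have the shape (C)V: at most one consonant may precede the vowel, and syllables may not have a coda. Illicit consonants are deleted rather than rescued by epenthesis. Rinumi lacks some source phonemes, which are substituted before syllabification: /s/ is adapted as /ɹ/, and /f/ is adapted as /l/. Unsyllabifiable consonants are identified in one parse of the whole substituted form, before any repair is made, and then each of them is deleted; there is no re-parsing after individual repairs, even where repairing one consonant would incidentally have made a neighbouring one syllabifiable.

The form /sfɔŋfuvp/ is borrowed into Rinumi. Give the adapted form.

lɔlu

Substitution: /s/ → /ɹ/, /f/ → /l/, giving /ɹlɔŋluvp/.
Syllabifying with onset maximization leaves /ɹ/, /ŋ/, /v/, /p/ stranded (no codas are permitted; onsets are limited to one consonant).
Each unlicensed consonant is deleted: /ɹ/, /ŋ/, /v/, /p/.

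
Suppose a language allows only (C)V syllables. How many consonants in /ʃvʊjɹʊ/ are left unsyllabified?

2

Under (C)V, the unsyllabifiable consonants are /ʃ/, /j/ (no codas are permitted; onsets are limited to one consonant).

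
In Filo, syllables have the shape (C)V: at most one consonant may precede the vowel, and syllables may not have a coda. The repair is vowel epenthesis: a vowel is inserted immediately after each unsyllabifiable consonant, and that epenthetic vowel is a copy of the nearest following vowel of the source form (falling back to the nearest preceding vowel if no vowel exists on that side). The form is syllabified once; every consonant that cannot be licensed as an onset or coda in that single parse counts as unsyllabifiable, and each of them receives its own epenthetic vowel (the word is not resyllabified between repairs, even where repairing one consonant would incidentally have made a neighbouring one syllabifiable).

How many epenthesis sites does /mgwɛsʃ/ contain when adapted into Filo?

4

The unsyllabifiable consonants are /m/, /g/, /s/, /ʃ/; each receives one epenthetic vowel.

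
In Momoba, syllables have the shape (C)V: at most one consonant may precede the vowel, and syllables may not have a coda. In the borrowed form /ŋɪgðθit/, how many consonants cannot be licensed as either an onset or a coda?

The consonants /g/, /ð/, /t/ cannot be parsed into a legal (C)V syllable (no codas are permitted; onsets are limited to one consonant).

3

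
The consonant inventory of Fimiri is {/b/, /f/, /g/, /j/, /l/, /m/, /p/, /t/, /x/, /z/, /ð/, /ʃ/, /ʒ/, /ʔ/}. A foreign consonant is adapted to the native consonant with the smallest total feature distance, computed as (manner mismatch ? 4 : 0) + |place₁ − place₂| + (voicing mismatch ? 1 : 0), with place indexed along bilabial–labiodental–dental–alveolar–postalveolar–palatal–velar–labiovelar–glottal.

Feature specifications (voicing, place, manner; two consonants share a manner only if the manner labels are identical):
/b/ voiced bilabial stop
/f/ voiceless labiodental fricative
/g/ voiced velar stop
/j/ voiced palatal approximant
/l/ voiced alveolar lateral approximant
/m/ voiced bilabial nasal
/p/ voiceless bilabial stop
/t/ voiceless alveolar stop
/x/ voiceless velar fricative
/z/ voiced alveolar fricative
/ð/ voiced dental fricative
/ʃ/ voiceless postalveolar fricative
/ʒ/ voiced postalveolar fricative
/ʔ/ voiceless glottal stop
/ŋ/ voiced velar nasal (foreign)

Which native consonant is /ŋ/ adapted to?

/g/ is closest: manner differs (nasal→stop, +4), place distance 0 (velar→velar), same voicing; total 4. Next closest is /j/ at distance 5.

g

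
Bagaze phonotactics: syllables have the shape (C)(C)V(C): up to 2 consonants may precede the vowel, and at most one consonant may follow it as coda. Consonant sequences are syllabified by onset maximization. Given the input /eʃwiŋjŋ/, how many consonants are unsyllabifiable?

Syllabifying with onset maximization leaves /j/, /ŋ/ stranded (at most one coda consonant is licensed; onsets may contain at most 2 consonants).

2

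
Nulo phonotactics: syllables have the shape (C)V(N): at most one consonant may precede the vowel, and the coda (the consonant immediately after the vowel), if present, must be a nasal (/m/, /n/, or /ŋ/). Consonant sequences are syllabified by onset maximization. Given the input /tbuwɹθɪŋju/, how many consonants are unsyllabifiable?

The consonants /t/, /w/, /ɹ/ cannot be parsed into a legal (C)V(N) syllable (only a nasal (/m/, /n/, or /ŋ/) is licensed in coda position; onsets are limited to one consonant).

3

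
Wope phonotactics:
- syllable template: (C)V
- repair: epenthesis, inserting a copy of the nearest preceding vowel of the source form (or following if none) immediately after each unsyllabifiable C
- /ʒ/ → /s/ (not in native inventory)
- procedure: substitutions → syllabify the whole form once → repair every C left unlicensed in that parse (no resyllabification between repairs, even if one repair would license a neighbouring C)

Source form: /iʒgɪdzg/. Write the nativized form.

Substitution: /ʒ/ → /s/, giving /isgɪdzg/.
Syllabifying with onset maximization leaves /s/, /d/, /z/, /g/ stranded (no codas are permitted; onsets are limited to one consonant).
Inserting the epenthetic vowel yields /s/ → /si/, /d/ → /dɪ/, /z/ → /zɪ/, /g/ → /gɪ/.

isigɪdɪzɪgɪ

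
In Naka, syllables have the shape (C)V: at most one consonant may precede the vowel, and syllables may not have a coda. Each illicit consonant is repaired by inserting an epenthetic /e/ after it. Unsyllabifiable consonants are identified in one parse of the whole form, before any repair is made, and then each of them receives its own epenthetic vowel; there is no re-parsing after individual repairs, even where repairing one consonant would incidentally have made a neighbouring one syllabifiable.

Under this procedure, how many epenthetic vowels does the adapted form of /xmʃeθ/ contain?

The unsyllabifiable consonants are /x/, /m/, /θ/; each receives one epenthetic vowel.

3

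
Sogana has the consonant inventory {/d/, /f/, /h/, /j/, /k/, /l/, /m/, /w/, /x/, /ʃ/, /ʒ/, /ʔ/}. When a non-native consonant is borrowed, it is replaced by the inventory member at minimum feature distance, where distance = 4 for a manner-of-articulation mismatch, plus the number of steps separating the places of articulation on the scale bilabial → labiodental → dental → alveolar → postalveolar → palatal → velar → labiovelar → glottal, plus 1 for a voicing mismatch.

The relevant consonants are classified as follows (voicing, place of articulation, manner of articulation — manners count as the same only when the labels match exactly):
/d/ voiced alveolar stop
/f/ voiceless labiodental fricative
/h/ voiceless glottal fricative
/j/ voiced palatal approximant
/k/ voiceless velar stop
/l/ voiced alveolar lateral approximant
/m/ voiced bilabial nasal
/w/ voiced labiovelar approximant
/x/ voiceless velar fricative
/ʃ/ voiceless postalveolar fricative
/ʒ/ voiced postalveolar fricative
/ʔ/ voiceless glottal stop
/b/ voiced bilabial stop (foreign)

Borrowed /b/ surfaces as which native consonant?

d

/d/ is closest: same manner (stop), place distance 3 (bilabial→alveolar), same voicing; total 3. Next closest is /m/ at distance 4.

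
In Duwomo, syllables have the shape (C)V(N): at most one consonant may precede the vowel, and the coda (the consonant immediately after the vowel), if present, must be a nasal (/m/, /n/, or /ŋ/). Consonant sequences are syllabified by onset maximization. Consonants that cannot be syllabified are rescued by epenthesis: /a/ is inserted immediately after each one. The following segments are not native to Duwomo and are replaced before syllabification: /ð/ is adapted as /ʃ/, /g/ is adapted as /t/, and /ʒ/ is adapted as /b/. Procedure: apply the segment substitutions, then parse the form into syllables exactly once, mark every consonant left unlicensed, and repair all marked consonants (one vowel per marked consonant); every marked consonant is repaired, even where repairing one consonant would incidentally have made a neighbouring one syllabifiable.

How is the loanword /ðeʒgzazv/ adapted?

ʃebatazazava

Substitution: /ð/ → /ʃ/, /ʒ/ → /b/, /g/ → /t/, giving /ʃebtzazv/.
The consonants /b/, /t/, /z/, /v/ cannot be parsed into a legal (C)V(N) syllable (only a nasal (/m/, /n/, or /ŋ/) is licensed in coda position; onsets are limited to one consonant).
Inserting the epenthetic vowel yields /b/ → /ba/, /t/ → /ta/, /z/ → /za/, /v/ → /va/.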